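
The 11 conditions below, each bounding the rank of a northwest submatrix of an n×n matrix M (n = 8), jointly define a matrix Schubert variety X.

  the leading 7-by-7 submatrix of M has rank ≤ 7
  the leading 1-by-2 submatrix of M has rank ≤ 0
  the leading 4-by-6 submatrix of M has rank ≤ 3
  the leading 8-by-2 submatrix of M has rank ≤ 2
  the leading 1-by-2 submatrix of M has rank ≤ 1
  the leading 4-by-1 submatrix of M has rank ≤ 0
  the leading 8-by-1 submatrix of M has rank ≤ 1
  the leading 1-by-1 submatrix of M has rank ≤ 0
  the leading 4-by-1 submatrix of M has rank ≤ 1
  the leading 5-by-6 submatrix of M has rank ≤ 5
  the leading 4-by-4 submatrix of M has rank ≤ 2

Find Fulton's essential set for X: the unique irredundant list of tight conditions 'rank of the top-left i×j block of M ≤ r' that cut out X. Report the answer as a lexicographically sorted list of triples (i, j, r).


Reconstructing r_w from the 11 given conditions:

  i=1: 0 0 1 1 1 1 1 1
  i=2: 0 1 2 2 2 2 2 2
  i=3: 0 1 2 2 3 3 3 3
  i=4: 0 1 2 2 3 3 4 4
  i=5: 1 2 3 3 4 4 5 5
  i=6: 1 2 3 4 5 5 6 6
  i=7: 1 2 3 4 5 6 7 7
  i=8: 1 2 3 4 5 6 7 8

reading off 1-entries of Δ²R: w = (3, 2, 5, 7, 1, 4, 6, 8).

Rothe diagram D(w) (8 cells), 4 SE-corners (essential conditions):

[(1, 2, 0), (4, 1, 0), (4, 4, 2), (4, 6, 3)]


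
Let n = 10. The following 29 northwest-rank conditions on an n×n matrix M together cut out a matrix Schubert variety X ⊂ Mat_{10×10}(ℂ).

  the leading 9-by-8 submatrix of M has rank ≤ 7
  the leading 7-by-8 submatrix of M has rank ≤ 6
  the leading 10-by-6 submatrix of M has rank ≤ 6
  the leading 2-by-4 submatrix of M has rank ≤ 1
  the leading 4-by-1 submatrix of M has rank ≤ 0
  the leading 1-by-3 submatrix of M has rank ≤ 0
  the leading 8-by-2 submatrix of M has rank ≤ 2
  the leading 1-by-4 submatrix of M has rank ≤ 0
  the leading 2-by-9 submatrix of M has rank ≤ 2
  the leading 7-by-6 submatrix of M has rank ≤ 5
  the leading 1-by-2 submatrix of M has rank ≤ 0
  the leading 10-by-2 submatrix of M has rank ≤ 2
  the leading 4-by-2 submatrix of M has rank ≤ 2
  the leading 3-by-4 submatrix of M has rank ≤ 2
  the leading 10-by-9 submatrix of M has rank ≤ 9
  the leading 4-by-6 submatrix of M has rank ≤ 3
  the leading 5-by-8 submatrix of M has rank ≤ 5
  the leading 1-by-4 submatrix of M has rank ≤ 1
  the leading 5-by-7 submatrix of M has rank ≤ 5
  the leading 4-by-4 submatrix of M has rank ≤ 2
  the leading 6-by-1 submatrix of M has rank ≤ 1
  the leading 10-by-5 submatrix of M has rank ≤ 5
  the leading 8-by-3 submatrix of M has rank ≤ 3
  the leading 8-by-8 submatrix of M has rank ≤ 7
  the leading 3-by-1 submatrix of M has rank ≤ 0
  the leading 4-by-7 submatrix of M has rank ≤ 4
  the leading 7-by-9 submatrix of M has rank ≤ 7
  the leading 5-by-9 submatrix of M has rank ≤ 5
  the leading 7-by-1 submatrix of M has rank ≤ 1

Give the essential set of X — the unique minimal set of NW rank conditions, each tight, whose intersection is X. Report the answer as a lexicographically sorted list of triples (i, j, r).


Recovering R(i,j) via the rank-extension bound from the 29 conditions:

  i=1: 0 0 0 0 1 1 1 1 1 1
  i=2: 0 1 1 1 2 2 2 2 2 2
  i=3: 0 1 2 2 3 3 3 3 3 3
  i=4: 0 1 2 2 3 3 4 4 4 4
  i=5: 1 2 3 3 4 4 5 5 5 5
  i=6: 1 2 3 4 5 5 6 6 6 6
  i=7: 1 2 3 4 5 5 6 6 7 7
  i=8: 1 2 3 4 5 6 7 7 8 8
  i=9: 1 2 3 4 5 6 7 7 8 9
  i=10: 1 2 3 4 5 6 7 8 9 10

so w = (5, 2, 3, 7, 1, 4, 9, 6, 10, 8).

Fulton essential set (7 of the 12 Rothe cells):

[(1, 4, 0), (4, 1, 0), (4, 4, 2), (4, 6, 3), (7, 6, 5), (7, 8, 6), (9, 8, 7)]


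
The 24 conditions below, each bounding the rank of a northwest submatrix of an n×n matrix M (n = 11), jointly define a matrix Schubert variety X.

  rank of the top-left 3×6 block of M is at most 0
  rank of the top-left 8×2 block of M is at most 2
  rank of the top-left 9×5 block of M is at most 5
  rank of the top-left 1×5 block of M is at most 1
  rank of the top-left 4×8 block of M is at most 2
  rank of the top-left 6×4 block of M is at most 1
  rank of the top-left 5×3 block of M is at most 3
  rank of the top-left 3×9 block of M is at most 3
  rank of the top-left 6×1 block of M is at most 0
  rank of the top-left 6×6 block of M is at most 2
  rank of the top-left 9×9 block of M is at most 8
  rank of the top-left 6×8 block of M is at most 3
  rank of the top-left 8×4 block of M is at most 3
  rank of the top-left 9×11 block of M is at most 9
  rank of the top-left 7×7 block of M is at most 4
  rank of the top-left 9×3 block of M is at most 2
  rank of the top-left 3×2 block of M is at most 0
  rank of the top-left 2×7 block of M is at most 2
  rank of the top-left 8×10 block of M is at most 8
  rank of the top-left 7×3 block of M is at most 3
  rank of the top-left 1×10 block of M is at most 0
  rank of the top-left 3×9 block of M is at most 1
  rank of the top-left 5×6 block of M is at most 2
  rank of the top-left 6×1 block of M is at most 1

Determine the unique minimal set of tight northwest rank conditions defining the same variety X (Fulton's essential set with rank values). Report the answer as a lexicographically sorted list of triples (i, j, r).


Propagating the 24 rank bounds to every northwest block:

  row 1: 0 | 0 | 0 | 0 | 0 | 0 | 0 | 0 | 0 | 0 | 1
  row 2: 0 | 0 | 0 | 0 | 0 | 0 | 1 | 1 | 1 | 1 | 2
  row 3: 0 | 0 | 0 | 0 | 0 | 0 | 1 | 1 | 1 | 2 | 3
  row 4: 0 | 1 | 1 | 1 | 1 | 1 | 2 | 2 | 2 | 3 | 4
  row 5: 0 | 1 | 1 | 1 | 2 | 2 | 3 | 3 | 3 | 4 | 5
  row 6: 0 | 1 | 1 | 1 | 2 | 2 | 3 | 3 | 4 | 5 | 6
  row 7: 1 | 2 | 2 | 2 | 3 | 3 | 4 | 4 | 5 | 6 | 7
  row 8: 1 | 2 | 2 | 3 | 4 | 4 | 5 | 5 | 6 | 7 | 8
  row 9: 1 | 2 | 2 | 3 | 4 | 5 | 6 | 6 | 7 | 8 | 9
  row 10: 1 | 2 | 3 | 4 | 5 | 6 | 7 | 7 | 8 | 9 | 10
  row 11: 1 | 2 | 3 | 4 | 5 | 6 | 7 | 8 | 9 | 10 | 11

giving w = (11, 7, 10, 2, 5, 9, 1, 4, 6, 3, 8) via Δ²R.

D(w) has 35 cells with 8 SE-corners; essential set:

[(1, 10, 0), (3, 6, 0), (3, 9, 1), (6, 1, 0), (6, 4, 1), (6, 6, 2), (6, 8, 3), (9, 3, 2)]


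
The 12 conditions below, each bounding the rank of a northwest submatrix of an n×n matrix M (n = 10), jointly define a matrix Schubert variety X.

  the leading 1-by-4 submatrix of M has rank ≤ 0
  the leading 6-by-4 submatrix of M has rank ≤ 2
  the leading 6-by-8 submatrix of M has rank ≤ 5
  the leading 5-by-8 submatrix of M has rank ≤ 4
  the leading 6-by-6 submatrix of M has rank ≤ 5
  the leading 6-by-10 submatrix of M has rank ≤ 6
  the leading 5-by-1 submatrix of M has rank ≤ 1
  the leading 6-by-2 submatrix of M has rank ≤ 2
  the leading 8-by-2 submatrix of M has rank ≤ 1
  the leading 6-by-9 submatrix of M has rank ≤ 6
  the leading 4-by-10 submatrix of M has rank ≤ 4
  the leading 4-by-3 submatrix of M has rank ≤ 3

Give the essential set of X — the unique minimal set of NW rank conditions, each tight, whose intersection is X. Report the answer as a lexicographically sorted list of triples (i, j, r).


Recovering R(i,j) via the rank-extension bound from the 12 conditions:

  0, 0, 0, 0, 1, 1, 1, 1, 1, 1
  1, 1, 1, 1, 2, 2, 2, 2, 2, 2
  1, 1, 2, 2, 3, 3, 3, 3, 3, 3
  1, 1, 2, 2, 3, 4, 4, 4, 4, 4
  1, 1, 2, 2, 3, 4, 4, 4, 5, 5
  1, 1, 2, 2, 3, 4, 5, 5, 6, 6
  1, 1, 2, 3, 4, 5, 6, 6, 7, 7
  1, 1, 2, 3, 4, 5, 6, 7, 8, 8
  1, 2, 3, 4, 5, 6, 7, 8, 9, 9
  1, 2, 3, 4, 5, 6, 7, 8, 9, 10

hence w(1..10) = (5, 1, 3, 6, 9, 7, 4, 8, 2, 10).

Rothe diagram D(w) (15 cells), 4 SE-corners (essential conditions):

[(1, 4, 0), (5, 8, 4), (6, 4, 2), (8, 2, 1)]


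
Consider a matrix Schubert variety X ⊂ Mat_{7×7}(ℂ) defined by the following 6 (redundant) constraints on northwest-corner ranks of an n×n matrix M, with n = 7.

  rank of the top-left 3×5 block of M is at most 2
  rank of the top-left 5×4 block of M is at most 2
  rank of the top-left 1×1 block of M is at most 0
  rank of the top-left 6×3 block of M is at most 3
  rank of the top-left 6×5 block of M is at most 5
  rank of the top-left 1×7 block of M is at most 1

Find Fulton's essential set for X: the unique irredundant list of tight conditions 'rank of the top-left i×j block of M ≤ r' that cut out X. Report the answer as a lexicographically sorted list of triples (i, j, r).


The tightest implied rank at each (i,j), from the 6 conditions:

  i=1: 0 1 1 1 1 1 1
  i=2: 1 2 2 2 2 2 2
  i=3: 1 2 2 2 2 3 3
  i=4: 1 2 2 2 3 4 4
  i=5: 1 2 2 2 3 4 5
  i=6: 1 2 3 3 4 5 6
  i=7: 1 2 3 4 5 6 7

second differences of R give the permutation w = (2, 1, 6, 5, 7, 3, 4).

D(w) has 8 cells with 3 SE-corners; essential set:

[(1, 1, 0), (3, 5, 2), (5, 4, 2)]


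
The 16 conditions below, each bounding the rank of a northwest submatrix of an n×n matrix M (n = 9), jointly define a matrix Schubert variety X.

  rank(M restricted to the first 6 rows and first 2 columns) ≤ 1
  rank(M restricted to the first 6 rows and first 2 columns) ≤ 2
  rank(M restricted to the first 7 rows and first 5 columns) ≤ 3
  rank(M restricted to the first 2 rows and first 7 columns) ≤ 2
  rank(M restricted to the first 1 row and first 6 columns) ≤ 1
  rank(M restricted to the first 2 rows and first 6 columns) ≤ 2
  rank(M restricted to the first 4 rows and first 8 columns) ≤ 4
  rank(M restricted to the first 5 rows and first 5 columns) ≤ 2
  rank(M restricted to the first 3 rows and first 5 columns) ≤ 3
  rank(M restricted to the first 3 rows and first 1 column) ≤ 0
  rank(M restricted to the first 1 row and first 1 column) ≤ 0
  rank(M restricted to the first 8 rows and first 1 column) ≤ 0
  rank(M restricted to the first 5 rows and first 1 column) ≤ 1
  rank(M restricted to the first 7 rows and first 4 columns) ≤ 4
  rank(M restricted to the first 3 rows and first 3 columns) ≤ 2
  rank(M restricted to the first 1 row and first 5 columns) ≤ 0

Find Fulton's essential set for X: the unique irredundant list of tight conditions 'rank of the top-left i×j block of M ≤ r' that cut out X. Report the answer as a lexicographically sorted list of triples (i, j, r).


Recovering R(i,j) via the rank-extension bound from the 16 conditions:

  i=1: 0 | 0 | 0 | 0 | 0 | 1 | 1 | 1 | 1
  i=2: 0 | 1 | 1 | 1 | 1 | 2 | 2 | 2 | 2
  i=3: 0 | 1 | 2 | 2 | 2 | 3 | 3 | 3 | 3
  i=4: 0 | 1 | 2 | 2 | 2 | 3 | 4 | 4 | 4
  i=5: 0 | 1 | 2 | 2 | 2 | 3 | 4 | 5 | 5
  i=6: 0 | 1 | 2 | 3 | 3 | 4 | 5 | 6 | 6
  i=7: 0 | 1 | 2 | 3 | 3 | 4 | 5 | 6 | 7
  i=8: 0 | 1 | 2 | 3 | 4 | 5 | 6 | 7 | 8
  i=9: 1 | 2 | 3 | 4 | 5 | 6 | 7 | 8 | 9

second differences of R give the permutation w = (6, 2, 3, 7, 8, 4, 9, 5, 1).

Rothe diagram D(w) (17 cells), 4 SE-corners (essential conditions):

[(1, 5, 0), (5, 5, 2), (7, 5, 3), (8, 1, 0)]


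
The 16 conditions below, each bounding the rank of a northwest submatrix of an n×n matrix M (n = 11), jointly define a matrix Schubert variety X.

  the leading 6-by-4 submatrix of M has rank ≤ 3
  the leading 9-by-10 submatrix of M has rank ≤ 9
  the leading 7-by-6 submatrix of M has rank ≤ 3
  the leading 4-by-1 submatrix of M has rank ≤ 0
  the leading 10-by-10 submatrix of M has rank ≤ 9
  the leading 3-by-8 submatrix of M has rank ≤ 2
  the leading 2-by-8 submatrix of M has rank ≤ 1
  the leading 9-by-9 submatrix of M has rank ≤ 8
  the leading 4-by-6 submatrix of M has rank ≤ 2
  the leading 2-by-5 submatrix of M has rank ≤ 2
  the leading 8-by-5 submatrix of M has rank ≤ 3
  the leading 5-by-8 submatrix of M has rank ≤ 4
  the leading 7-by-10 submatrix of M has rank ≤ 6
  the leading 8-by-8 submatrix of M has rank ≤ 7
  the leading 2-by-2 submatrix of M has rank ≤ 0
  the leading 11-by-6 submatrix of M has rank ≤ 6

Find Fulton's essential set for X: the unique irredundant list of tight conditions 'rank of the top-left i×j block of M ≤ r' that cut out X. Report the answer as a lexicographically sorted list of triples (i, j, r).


Recovering R(i,j) via the rank-extension bound from the 16 conditions:

  R[1]: 0, 0, 1, 1, 1, 1, 1, 1, 1, 1, 1
  R[2]: 0, 0, 1, 1, 1, 1, 1, 1, 2, 2, 2
  R[3]: 0, 1, 2, 2, 2, 2, 2, 2, 3, 3, 3
  R[4]: 0, 1, 2, 2, 2, 2, 3, 3, 4, 4, 4
  R[5]: 1, 2, 3, 3, 3, 3, 4, 4, 5, 5, 5
  R[6]: 1, 2, 3, 3, 3, 3, 4, 5, 6, 6, 6
  R[7]: 1, 2, 3, 3, 3, 3, 4, 5, 6, 6, 7
  R[8]: 1, 2, 3, 3, 3, 4, 5, 6, 7, 7, 8
  R[9]: 1, 2, 3, 4, 4, 5, 6, 7, 8, 8, 9
  R[10]: 1, 2, 3, 4, 5, 6, 7, 8, 9, 9, 10
  R[11]: 1, 2, 3, 4, 5, 6, 7, 8, 9, 10, 11

second differences of R give the permutation w = (3, 9, 2, 7, 1, 8, 11, 6, 4, 5, 10).

|D(w)|=23, |Ess(w)|=7:

[(2, 2, 0), (2, 8, 1), (4, 1, 0), (4, 6, 2), (7, 6, 3), (7, 10, 6), (8, 5, 3)]


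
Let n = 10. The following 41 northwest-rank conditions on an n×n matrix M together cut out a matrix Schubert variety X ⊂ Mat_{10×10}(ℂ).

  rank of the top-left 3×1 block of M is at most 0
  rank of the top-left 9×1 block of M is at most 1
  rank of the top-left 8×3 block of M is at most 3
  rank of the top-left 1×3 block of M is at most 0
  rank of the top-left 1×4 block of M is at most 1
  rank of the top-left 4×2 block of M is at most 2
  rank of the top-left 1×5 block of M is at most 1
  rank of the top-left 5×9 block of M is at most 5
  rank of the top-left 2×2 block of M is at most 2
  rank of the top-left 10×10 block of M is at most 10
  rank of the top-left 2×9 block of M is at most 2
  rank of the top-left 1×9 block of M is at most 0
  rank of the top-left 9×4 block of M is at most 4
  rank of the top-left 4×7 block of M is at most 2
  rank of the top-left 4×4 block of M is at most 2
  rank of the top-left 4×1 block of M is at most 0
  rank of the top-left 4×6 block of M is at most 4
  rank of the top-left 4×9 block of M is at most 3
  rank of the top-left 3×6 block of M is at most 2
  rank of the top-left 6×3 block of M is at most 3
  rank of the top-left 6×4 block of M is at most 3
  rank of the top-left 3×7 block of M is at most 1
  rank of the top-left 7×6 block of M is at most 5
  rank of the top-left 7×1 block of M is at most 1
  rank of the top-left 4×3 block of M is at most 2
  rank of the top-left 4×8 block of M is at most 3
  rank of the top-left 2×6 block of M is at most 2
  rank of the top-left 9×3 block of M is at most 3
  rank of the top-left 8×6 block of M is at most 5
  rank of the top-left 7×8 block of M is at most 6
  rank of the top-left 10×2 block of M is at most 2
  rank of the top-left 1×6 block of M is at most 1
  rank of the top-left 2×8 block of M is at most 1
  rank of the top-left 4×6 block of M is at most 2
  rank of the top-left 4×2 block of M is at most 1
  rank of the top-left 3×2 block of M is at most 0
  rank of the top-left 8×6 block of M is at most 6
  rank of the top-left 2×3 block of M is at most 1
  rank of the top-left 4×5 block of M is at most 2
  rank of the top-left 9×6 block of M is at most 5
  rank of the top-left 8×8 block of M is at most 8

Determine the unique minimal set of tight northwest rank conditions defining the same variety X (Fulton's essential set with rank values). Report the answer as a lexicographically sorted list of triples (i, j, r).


Computing R[i][j] = min implied NW-rank bound (n=10, 41 conditions):

  R[1]: 0 | 0 | 0 | 0 | 0 | 0 | 0 | 0 | 0 | 1
  R[2]: 0 | 0 | 1 | 1 | 1 | 1 | 1 | 1 | 1 | 2
  R[3]: 0 | 0 | 1 | 1 | 1 | 1 | 1 | 2 | 2 | 3
  R[4]: 0 | 1 | 2 | 2 | 2 | 2 | 2 | 3 | 3 | 4
  R[5]: 1 | 2 | 3 | 3 | 3 | 3 | 3 | 4 | 4 | 5
  R[6]: 1 | 2 | 3 | 3 | 4 | 4 | 4 | 5 | 5 | 6
  R[7]: 1 | 2 | 3 | 4 | 5 | 5 | 5 | 6 | 6 | 7
  R[8]: 1 | 2 | 3 | 4 | 5 | 5 | 6 | 7 | 7 | 8
  R[9]: 1 | 2 | 3 | 4 | 5 | 5 | 6 | 7 | 8 | 9
  R[10]: 1 | 2 | 3 | 4 | 5 | 6 | 7 | 8 | 9 | 10

second differences of R give the permutation w = (10, 3, 8, 2, 1, 5, 4, 7, 9, 6).

6 SE-corners of the 21-cell Rothe diagram give Ess(w):

[(1, 9, 0), (3, 2, 0), (3, 7, 1), (4, 1, 0), (6, 4, 3), (9, 6, 5)]


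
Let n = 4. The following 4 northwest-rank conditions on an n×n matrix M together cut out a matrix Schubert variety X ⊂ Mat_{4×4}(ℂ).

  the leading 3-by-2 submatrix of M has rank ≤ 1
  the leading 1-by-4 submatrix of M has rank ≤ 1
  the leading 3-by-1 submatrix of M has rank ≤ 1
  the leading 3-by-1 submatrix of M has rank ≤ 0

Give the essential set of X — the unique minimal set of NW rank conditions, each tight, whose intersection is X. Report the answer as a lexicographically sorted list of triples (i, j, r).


Recovering R(i,j) via the rank-extension bound from the 4 conditions:

  i=1: 0  1  1  1
  i=2: 0  1  2  2
  i=3: 0  1  2  3
  i=4: 1  2  3  4

reading off 1-entries of Δ²R: w = (2, 3, 4, 1).

D(w) has 3 cells with 1 SE-corner; essential set:

[(3, 1, 0)]


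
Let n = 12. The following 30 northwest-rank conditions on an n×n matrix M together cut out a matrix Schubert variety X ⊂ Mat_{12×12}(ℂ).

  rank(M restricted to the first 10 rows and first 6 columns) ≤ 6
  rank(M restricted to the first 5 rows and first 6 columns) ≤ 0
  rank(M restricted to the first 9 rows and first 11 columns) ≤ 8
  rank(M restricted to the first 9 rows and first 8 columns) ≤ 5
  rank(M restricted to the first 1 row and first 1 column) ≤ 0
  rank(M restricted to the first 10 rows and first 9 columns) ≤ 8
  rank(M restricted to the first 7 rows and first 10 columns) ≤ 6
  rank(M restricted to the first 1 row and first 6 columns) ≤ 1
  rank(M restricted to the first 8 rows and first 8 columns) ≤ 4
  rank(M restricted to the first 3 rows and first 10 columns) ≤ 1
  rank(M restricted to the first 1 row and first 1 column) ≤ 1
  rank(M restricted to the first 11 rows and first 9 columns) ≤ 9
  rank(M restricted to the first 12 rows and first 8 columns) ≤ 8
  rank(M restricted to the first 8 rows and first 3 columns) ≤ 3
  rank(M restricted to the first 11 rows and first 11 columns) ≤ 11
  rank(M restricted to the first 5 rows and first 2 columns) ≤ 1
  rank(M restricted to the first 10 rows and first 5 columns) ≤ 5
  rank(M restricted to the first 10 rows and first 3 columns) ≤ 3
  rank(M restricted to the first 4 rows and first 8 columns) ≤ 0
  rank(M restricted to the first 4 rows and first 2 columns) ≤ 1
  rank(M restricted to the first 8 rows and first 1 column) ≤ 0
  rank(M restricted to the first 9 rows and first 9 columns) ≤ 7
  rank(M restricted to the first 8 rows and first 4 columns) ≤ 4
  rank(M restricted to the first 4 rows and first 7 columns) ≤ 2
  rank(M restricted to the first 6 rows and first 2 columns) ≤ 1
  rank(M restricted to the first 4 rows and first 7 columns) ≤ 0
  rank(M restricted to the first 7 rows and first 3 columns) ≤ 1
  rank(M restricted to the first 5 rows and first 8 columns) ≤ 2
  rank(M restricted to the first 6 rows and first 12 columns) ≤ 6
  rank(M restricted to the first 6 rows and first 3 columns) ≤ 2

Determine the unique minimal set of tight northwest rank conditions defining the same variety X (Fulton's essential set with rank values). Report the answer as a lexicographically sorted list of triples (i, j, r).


Rank table r_w(12×12) implied by the 30 constraints:

  0 | 0 | 0 | 0 | 0 | 0 | 0 | 0 | 1 | 1 | 1 | 1
  0 | 0 | 0 | 0 | 0 | 0 | 0 | 0 | 1 | 1 | 2 | 2
  0 | 0 | 0 | 0 | 0 | 0 | 0 | 0 | 1 | 1 | 2 | 3
  0 | 0 | 0 | 0 | 0 | 0 | 0 | 0 | 1 | 2 | 3 | 4
  0 | 0 | 0 | 0 | 0 | 0 | 1 | 1 | 2 | 3 | 4 | 5
  0 | 1 | 1 | 1 | 1 | 1 | 2 | 2 | 3 | 4 | 5 | 6
  0 | 1 | 1 | 2 | 2 | 2 | 3 | 3 | 4 | 5 | 6 | 7
  0 | 1 | 2 | 3 | 3 | 3 | 4 | 4 | 5 | 6 | 7 | 8
  1 | 2 | 3 | 4 | 4 | 4 | 5 | 5 | 6 | 7 | 8 | 9
  1 | 2 | 3 | 4 | 5 | 5 | 6 | 6 | 7 | 8 | 9 | 10
  1 | 2 | 3 | 4 | 5 | 6 | 7 | 7 | 8 | 9 | 10 | 11
  1 | 2 | 3 | 4 | 5 | 6 | 7 | 8 | 9 | 10 | 11 | 12

so w = (9, 11, 12, 10, 7, 2, 4, 3, 1, 5, 6, 8).

Rothe diagram D(w) (44 cells), 5 SE-corners (essential conditions):

[(3, 10, 1), (4, 8, 0), (5, 6, 0), (7, 3, 1), (8, 1, 0)]


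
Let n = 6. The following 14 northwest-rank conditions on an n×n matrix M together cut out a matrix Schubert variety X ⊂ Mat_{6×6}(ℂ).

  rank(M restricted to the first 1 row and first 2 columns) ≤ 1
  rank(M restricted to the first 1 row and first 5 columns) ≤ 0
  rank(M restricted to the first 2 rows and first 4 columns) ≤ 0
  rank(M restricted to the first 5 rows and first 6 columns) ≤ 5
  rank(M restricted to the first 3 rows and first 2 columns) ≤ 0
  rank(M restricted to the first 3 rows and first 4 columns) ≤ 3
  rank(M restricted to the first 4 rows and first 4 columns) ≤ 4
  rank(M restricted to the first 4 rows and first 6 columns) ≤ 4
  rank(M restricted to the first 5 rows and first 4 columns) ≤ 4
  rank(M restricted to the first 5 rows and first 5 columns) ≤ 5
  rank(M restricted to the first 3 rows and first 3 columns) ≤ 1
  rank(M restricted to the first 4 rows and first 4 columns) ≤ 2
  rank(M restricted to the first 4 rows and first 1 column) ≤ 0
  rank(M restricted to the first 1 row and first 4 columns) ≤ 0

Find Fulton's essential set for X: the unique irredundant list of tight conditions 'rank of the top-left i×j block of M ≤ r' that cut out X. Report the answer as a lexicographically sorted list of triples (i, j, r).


Reconstructing r_w from the 14 given conditions:

  0 0 0 0 0 1
  0 0 0 0 1 2
  0 0 1 1 2 3
  0 1 2 2 3 4
  1 2 3 3 4 5
  1 2 3 4 5 6

reading off 1-entries of Δ²R: w = (6, 5, 3, 2, 1, 4).

|D(w)|=12, |Ess(w)|=4:

[(1, 5, 0), (2, 4, 0), (3, 2, 0), (4, 1, 0)]


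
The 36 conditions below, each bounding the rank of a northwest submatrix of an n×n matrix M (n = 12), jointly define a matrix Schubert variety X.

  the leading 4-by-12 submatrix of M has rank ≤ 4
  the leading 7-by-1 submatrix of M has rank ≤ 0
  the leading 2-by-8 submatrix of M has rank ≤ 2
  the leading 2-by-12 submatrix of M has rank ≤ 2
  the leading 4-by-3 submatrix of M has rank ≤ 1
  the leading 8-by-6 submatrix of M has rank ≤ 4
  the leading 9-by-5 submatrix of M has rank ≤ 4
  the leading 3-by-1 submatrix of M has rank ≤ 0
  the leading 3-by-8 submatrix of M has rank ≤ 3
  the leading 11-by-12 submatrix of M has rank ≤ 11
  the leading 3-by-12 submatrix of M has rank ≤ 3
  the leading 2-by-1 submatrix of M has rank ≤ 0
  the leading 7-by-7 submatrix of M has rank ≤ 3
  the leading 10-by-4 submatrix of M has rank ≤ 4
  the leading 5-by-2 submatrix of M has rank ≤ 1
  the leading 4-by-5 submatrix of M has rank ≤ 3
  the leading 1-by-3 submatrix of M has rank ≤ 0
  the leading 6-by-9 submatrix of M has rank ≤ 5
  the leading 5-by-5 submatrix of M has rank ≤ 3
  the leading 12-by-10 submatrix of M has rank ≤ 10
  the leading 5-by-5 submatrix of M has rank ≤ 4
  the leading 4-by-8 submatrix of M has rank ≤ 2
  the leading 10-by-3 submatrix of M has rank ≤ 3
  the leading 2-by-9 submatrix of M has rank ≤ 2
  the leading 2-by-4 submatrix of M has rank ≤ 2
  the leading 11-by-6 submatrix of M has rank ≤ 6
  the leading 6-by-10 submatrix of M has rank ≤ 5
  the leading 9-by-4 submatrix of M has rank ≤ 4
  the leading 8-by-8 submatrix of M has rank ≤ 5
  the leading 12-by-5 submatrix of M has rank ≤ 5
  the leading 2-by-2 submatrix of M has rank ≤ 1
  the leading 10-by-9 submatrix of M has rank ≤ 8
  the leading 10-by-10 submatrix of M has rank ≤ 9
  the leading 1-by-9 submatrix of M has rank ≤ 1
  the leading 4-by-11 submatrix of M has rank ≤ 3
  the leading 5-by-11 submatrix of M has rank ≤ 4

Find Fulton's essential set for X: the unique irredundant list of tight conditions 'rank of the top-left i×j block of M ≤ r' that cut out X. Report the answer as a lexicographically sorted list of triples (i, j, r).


Rank table r_w(12×12) implied by the 36 constraints:

  0 | 0 | 0 | 1 | 1 | 1 | 1 | 1 | 1 | 1 | 1 | 1
  0 | 1 | 1 | 2 | 2 | 2 | 2 | 2 | 2 | 2 | 2 | 2
  0 | 1 | 1 | 2 | 2 | 2 | 2 | 2 | 3 | 3 | 3 | 3
  0 | 1 | 1 | 2 | 2 | 2 | 2 | 2 | 3 | 3 | 3 | 4
  0 | 1 | 2 | 3 | 3 | 3 | 3 | 3 | 4 | 4 | 4 | 5
  0 | 1 | 2 | 3 | 3 | 3 | 3 | 4 | 5 | 5 | 5 | 6
  0 | 1 | 2 | 3 | 3 | 3 | 3 | 4 | 5 | 6 | 6 | 7
  1 | 2 | 3 | 4 | 4 | 4 | 4 | 5 | 6 | 7 | 7 | 8
  1 | 2 | 3 | 4 | 4 | 5 | 5 | 6 | 7 | 8 | 8 | 9
  1 | 2 | 3 | 4 | 5 | 6 | 6 | 7 | 8 | 9 | 9 | 10
  1 | 2 | 3 | 4 | 5 | 6 | 7 | 8 | 9 | 10 | 10 | 11
  1 | 2 | 3 | 4 | 5 | 6 | 7 | 8 | 9 | 10 | 11 | 12

reading off 1-entries of Δ²R: w = (4, 2, 9, 12, 3, 8, 10, 1, 6, 5, 7, 11).

7 SE-corners of the 28-cell Rothe diagram give Ess(w):

[(1, 3, 0), (4, 3, 1), (4, 8, 2), (4, 11, 3), (7, 1, 0), (7, 7, 3), (9, 5, 4)]


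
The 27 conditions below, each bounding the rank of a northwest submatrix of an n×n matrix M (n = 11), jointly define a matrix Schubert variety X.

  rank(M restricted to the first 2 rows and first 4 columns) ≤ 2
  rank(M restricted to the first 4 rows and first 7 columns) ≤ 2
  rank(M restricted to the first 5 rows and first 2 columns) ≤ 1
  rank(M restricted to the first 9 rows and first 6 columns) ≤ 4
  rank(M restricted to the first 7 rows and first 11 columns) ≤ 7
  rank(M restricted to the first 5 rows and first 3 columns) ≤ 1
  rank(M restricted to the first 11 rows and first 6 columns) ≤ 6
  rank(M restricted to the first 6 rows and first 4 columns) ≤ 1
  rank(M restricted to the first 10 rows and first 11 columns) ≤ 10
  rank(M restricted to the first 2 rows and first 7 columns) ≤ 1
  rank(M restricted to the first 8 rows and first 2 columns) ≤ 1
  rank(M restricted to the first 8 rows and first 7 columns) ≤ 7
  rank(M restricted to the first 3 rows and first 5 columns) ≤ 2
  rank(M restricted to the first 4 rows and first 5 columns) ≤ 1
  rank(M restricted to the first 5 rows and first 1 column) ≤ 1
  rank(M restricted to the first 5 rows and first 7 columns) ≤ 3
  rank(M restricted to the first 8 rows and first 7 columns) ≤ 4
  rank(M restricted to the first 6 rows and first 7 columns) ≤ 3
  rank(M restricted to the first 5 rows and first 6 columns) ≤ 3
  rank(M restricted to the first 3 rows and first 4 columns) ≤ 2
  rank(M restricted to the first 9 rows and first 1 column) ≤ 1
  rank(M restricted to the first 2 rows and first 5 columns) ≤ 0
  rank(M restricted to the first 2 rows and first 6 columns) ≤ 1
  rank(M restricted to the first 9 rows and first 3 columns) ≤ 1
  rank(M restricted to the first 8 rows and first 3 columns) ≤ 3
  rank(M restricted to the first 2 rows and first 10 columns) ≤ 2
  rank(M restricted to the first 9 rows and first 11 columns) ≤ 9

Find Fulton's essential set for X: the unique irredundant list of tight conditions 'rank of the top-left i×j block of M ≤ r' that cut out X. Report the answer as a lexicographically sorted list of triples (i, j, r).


Recovering R(i,j) via the rank-extension bound from the 27 conditions:

  i=1: 0, 0, 0, 0, 0, 1, 1, 1, 1, 1, 1
  i=2: 0, 0, 0, 0, 0, 1, 1, 2, 2, 2, 2
  i=3: 1, 1, 1, 1, 1, 2, 2, 3, 3, 3, 3
  i=4: 1, 1, 1, 1, 1, 2, 2, 3, 4, 4, 4
  i=5: 1, 1, 1, 1, 2, 3, 3, 4, 5, 5, 5
  i=6: 1, 1, 1, 1, 2, 3, 3, 4, 5, 6, 6
  i=7: 1, 1, 1, 2, 3, 4, 4, 5, 6, 7, 7
  i=8: 1, 1, 1, 2, 3, 4, 4, 5, 6, 7, 8
  i=9: 1, 1, 1, 2, 3, 4, 5, 6, 7, 8, 9
  i=10: 1, 2, 2, 3, 4, 5, 6, 7, 8, 9, 10
  i=11: 1, 2, 3, 4, 5, 6, 7, 8, 9, 10, 11

hence w(1..11) = (6, 8, 1, 9, 5, 10, 4, 11, 7, 2, 3).

8 SE-corners of the 30-cell Rothe diagram give Ess(w):

[(2, 5, 0), (2, 7, 1), (4, 5, 1), (4, 7, 2), (6, 4, 1), (6, 7, 3), (8, 7, 4), (9, 3, 1)]


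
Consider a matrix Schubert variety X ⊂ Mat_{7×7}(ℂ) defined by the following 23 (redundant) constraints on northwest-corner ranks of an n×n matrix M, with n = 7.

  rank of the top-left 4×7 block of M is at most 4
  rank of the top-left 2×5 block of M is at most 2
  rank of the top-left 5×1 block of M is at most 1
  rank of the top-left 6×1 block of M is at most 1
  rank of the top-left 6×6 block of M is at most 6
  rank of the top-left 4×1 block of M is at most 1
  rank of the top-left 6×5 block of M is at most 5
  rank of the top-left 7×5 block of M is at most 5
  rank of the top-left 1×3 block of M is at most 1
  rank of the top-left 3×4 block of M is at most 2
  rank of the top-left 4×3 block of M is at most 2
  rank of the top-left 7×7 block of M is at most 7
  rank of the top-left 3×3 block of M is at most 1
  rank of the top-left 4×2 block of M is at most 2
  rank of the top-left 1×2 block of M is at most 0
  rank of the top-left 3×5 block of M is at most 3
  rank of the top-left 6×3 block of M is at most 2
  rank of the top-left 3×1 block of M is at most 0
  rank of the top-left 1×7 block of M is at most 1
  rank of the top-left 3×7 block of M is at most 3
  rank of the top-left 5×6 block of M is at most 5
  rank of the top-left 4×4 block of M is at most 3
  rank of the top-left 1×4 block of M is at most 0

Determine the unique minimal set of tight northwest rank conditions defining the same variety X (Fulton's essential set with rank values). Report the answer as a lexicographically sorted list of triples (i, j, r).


Rank table r_w(7×7) implied by the 23 constraints:

  row 1: 0 | 0 | 0 | 0 | 1 | 1 | 1
  row 2: 0 | 1 | 1 | 1 | 2 | 2 | 2
  row 3: 0 | 1 | 1 | 2 | 3 | 3 | 3
  row 4: 1 | 2 | 2 | 3 | 4 | 4 | 4
  row 5: 1 | 2 | 2 | 3 | 4 | 5 | 5
  row 6: 1 | 2 | 2 | 3 | 4 | 5 | 6
  row 7: 1 | 2 | 3 | 4 | 5 | 6 | 7

hence w(1..7) = (5, 2, 4, 1, 6, 7, 3).

ℓ(w)=9; the 4 essential cells (i,j,r):

[(1, 4, 0), (3, 1, 0), (3, 3, 1), (6, 3, 2)]


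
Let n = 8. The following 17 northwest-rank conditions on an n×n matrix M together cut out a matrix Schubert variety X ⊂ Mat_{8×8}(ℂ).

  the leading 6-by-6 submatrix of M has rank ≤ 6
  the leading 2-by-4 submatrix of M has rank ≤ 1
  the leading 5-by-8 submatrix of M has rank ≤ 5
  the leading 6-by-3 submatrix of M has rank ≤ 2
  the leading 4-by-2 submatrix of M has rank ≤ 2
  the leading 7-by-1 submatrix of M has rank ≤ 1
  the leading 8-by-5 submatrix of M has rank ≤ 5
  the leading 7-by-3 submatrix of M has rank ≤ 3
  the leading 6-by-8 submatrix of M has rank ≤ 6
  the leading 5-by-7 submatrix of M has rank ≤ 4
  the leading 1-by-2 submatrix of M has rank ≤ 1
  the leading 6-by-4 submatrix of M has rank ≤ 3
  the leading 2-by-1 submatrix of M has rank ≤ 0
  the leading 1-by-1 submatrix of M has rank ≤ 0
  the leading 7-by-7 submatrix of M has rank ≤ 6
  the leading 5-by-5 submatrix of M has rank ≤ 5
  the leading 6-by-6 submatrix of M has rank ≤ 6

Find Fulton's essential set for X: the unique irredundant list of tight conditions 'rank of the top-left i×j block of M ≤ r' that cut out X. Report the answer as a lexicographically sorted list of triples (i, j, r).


Reconstructing r_w from the 17 given conditions:

  R[1]: 0 | 1 | 1 | 1 | 1 | 1 | 1 | 1
  R[2]: 0 | 1 | 1 | 1 | 2 | 2 | 2 | 2
  R[3]: 1 | 2 | 2 | 2 | 3 | 3 | 3 | 3
  R[4]: 1 | 2 | 2 | 3 | 4 | 4 | 4 | 4
  R[5]: 1 | 2 | 2 | 3 | 4 | 4 | 4 | 5
  R[6]: 1 | 2 | 2 | 3 | 4 | 5 | 5 | 6
  R[7]: 1 | 2 | 3 | 4 | 5 | 6 | 6 | 7
  R[8]: 1 | 2 | 3 | 4 | 5 | 6 | 7 | 8

giving w = (2, 5, 1, 4, 8, 6, 3, 7) via Δ²R.

|D(w)|=9, |Ess(w)|=4:

[(2, 1, 0), (2, 4, 1), (5, 7, 4), (6, 3, 2)]


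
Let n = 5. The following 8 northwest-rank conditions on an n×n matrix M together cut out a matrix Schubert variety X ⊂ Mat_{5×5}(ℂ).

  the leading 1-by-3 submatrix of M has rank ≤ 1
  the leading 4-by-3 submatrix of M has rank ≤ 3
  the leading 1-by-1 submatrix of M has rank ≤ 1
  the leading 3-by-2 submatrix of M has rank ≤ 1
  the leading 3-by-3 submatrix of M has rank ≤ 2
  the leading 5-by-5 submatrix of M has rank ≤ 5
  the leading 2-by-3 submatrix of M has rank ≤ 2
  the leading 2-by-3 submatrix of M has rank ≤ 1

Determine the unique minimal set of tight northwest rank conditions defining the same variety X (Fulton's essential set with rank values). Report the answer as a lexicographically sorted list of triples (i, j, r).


Computing R[i][j] = min implied NW-rank bound (n=5, 8 conditions):

  row 1: 1  1  1  1  1
  row 2: 1  1  1  2  2
  row 3: 1  1  2  3  3
  row 4: 1  2  3  4  4
  row 5: 1  2  3  4  5

the unique w with this rank table is (1, 4, 3, 2, 5).

Fulton essential set (2 of the 3 Rothe cells):

[(2, 3, 1), (3, 2, 1)]


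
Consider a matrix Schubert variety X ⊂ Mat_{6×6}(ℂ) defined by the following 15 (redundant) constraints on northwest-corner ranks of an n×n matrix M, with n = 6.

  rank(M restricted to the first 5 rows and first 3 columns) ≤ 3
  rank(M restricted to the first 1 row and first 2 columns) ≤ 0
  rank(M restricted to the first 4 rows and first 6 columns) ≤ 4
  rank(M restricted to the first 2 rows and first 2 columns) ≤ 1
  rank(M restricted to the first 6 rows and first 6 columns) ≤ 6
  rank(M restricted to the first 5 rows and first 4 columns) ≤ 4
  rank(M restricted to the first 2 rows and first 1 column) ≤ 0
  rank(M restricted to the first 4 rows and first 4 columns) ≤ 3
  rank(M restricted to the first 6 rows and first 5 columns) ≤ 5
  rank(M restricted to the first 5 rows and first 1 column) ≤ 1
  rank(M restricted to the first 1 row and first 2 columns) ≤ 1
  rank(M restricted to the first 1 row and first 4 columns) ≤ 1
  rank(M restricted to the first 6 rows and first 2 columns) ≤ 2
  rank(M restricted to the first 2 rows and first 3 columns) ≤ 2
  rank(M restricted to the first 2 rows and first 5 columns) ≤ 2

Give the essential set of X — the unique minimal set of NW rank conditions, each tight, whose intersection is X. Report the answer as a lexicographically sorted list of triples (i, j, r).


Computing R[i][j] = min implied NW-rank bound (n=6, 15 conditions):

  i=1: 0  0  1  1  1  1
  i=2: 0  1  2  2  2  2
  i=3: 1  2  3  3  3  3
  i=4: 1  2  3  3  4  4
  i=5: 1  2  3  4  5  5
  i=6: 1  2  3  4  5  6

giving w = (3, 2, 1, 5, 4, 6) via Δ²R.

Rothe diagram D(w) (4 cells), 3 SE-corners (essential conditions):

[(1, 2, 0), (2, 1, 0), (4, 4, 3)]


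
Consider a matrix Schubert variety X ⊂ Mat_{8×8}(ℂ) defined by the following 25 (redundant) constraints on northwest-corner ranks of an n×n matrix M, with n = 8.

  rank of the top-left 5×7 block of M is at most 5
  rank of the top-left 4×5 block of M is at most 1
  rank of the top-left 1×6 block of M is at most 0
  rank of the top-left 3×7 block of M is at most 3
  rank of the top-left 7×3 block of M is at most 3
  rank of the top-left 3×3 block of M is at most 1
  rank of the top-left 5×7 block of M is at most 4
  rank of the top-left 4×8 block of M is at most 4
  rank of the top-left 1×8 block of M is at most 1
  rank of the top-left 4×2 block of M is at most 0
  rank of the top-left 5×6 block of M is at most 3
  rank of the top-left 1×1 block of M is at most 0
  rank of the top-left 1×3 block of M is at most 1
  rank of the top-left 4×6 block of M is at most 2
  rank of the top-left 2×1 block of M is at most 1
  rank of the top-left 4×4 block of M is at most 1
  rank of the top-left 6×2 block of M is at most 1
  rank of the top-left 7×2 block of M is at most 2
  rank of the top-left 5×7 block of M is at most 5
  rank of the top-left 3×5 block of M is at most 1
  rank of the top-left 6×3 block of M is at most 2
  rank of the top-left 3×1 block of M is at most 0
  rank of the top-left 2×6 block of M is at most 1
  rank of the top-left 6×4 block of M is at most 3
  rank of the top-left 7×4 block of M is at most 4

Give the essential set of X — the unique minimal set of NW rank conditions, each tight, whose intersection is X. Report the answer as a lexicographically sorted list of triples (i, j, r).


Propagating the 25 rank bounds to every northwest block:

  row 1: 0 0 0 0 0 0 1 1
  row 2: 0 0 1 1 1 1 2 2
  row 3: 0 0 1 1 1 2 3 3
  row 4: 0 0 1 1 1 2 3 4
  row 5: 1 1 2 2 2 3 4 5
  row 6: 1 1 2 3 3 4 5 6
  row 7: 1 2 3 4 4 5 6 7
  row 8: 1 2 3 4 5 6 7 8

giving w = (7, 3, 6, 8, 1, 4, 2, 5) via Δ²R.

Fulton essential set (4 of the 17 Rothe cells):

[(1, 6, 0), (4, 2, 0), (4, 5, 1), (6, 2, 1)]


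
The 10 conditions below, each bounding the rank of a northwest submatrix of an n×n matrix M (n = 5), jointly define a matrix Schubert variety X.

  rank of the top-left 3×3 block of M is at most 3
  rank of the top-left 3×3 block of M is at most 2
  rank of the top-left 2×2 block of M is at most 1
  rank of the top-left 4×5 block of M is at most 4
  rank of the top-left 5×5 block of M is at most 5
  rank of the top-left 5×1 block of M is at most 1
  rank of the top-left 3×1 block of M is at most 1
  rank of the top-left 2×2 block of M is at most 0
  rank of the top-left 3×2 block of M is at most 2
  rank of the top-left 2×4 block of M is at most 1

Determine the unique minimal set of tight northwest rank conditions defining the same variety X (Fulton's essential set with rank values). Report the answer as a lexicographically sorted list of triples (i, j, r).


Computing R[i][j] = min implied NW-rank bound (n=5, 10 conditions):

  0 0 1 1 1
  0 0 1 1 2
  1 1 2 2 3
  1 2 3 3 4
  1 2 3 4 5

reading off 1-entries of Δ²R: w = (3, 5, 1, 2, 4).

2 SE-corners of the 5-cell Rothe diagram give Ess(w):

[(2, 2, 0), (2, 4, 1)]


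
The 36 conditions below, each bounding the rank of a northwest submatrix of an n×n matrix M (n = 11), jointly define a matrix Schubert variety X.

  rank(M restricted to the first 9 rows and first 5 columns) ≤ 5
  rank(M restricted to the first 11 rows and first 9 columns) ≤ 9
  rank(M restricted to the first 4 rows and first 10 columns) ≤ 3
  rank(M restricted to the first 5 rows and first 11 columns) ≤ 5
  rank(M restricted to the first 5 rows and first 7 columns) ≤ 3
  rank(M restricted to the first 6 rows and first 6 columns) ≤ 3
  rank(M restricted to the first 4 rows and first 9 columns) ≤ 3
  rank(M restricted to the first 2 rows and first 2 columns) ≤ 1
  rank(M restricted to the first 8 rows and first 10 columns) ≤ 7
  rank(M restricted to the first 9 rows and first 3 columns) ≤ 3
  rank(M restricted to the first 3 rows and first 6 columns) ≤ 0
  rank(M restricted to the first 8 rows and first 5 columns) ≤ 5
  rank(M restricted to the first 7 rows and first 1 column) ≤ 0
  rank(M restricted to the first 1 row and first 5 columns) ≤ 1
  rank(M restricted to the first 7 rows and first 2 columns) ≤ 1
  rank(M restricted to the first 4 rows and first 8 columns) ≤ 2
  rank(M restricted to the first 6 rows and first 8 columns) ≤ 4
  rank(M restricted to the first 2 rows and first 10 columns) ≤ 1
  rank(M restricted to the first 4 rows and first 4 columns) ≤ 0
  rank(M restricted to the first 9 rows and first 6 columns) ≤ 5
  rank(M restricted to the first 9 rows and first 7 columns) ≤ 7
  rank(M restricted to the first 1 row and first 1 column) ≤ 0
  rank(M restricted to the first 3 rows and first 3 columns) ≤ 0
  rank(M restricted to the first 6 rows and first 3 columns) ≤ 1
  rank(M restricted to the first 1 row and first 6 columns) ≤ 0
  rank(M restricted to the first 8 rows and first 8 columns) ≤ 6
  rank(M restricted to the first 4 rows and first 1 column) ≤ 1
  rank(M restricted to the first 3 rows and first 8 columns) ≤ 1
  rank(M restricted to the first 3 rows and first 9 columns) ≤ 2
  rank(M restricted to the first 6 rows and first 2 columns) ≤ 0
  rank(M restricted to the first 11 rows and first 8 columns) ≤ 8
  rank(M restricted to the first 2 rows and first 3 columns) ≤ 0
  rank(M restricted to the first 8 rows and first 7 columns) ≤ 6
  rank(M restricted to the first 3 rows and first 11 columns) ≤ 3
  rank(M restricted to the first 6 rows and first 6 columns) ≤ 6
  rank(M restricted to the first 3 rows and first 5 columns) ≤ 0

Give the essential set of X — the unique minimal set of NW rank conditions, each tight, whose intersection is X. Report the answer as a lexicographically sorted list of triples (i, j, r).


Computing R[i][j] = min implied NW-rank bound (n=11, 36 conditions):

  i=1: 0, 0, 0, 0, 0, 0, 1, 1, 1, 1, 1
  i=2: 0, 0, 0, 0, 0, 0, 1, 1, 1, 1, 2
  i=3: 0, 0, 0, 0, 0, 0, 1, 1, 2, 2, 3
  i=4: 0, 0, 0, 0, 1, 1, 2, 2, 3, 3, 4
  i=5: 0, 0, 1, 1, 2, 2, 3, 3, 4, 4, 5
  i=6: 0, 0, 1, 2, 3, 3, 4, 4, 5, 5, 6
  i=7: 0, 1, 2, 3, 4, 4, 5, 5, 6, 6, 7
  i=8: 1, 2, 3, 4, 5, 5, 6, 6, 7, 7, 8
  i=9: 1, 2, 3, 4, 5, 5, 6, 7, 8, 8, 9
  i=10: 1, 2, 3, 4, 5, 6, 7, 8, 9, 9, 10
  i=11: 1, 2, 3, 4, 5, 6, 7, 8, 9, 10, 11

so w = (7, 11, 9, 5, 3, 4, 2, 1, 8, 6, 10).

D(w) has 32 cells with 7 SE-corners; essential set:

[(2, 10, 1), (3, 6, 0), (3, 8, 1), (4, 4, 0), (6, 2, 0), (7, 1, 0), (9, 6, 5)]


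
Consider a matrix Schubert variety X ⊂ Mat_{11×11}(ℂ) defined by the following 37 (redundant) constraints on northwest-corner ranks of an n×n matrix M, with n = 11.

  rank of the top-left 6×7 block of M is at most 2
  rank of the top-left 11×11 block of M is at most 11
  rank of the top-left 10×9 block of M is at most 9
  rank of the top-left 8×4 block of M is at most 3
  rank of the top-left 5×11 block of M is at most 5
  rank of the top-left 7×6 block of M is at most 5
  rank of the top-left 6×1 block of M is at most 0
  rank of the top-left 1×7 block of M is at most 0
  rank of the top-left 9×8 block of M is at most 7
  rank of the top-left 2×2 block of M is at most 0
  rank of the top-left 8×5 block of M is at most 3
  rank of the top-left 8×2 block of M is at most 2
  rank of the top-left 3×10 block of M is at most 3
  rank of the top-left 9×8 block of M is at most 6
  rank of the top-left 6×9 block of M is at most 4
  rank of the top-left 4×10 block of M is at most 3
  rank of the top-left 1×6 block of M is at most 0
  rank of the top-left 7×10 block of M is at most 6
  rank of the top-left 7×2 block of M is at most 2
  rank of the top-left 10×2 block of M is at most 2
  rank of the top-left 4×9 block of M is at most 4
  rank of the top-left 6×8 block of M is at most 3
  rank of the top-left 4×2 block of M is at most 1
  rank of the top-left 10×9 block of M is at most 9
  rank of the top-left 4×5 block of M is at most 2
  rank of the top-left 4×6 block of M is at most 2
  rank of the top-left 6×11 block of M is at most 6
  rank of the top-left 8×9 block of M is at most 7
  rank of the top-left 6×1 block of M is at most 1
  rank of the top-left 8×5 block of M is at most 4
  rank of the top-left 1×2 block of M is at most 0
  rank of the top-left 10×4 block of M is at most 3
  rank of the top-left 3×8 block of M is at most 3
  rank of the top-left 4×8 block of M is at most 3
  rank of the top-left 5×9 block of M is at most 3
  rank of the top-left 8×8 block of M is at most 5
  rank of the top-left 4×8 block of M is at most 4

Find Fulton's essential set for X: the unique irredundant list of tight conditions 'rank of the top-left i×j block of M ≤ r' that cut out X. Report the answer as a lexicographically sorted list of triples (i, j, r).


Reconstructing r_w from the 37 given conditions:

  R[1]: 0 0 0 0 0 0 0 1 1 1 1
  R[2]: 0 0 1 1 1 1 1 2 2 2 2
  R[3]: 0 1 2 2 2 2 2 3 3 3 3
  R[4]: 0 1 2 2 2 2 2 3 3 3 4
  R[5]: 0 1 2 2 2 2 2 3 3 4 5
  R[6]: 0 1 2 2 2 2 2 3 4 5 6
  R[7]: 1 2 3 3 3 3 3 4 5 6 7
  R[8]: 1 2 3 3 3 4 4 5 6 7 8
  R[9]: 1 2 3 3 4 5 5 6 7 8 9
  R[10]: 1 2 3 3 4 5 6 7 8 9 10
  R[11]: 1 2 3 4 5 6 7 8 9 10 11

second differences of R give the permutation w = (8, 3, 2, 11, 10, 9, 1, 6, 5, 7, 4).

Rothe diagram D(w) (32 cells), 8 SE-corners (essential conditions):

[(1, 7, 0), (2, 2, 0), (4, 10, 3), (5, 9, 3), (6, 1, 0), (6, 7, 2), (8, 5, 3), (10, 4, 3)]
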